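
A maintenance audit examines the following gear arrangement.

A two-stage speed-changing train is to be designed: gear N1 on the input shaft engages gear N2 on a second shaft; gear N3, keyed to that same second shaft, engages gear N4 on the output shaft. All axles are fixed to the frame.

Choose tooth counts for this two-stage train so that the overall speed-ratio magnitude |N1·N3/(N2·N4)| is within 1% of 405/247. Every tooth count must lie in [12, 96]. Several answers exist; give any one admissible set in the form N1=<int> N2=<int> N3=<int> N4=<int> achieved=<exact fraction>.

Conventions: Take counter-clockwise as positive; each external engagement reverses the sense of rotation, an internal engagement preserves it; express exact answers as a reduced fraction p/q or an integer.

2-stage fixed-axis compound train for ratio 405/247
target = 405/247 in lowest terms: an exact hit needs N1·N3 = k·405 and N2·N4 = k·247 for one integer k, every count in [12, 96]; additionally prefer no 1:1 stage (N1 ≠ N2, N3 ≠ N4)
k = 1: N1·N3 = 405 = 15·27, N2·N4 = 247 = 13·19
achieved = 15·27/(13·19) = 405/247; |achieved − target| = 0 ≤ 81/4940 ✓

N1=15 N2=13 N3=27 N4=19 achieved=405/247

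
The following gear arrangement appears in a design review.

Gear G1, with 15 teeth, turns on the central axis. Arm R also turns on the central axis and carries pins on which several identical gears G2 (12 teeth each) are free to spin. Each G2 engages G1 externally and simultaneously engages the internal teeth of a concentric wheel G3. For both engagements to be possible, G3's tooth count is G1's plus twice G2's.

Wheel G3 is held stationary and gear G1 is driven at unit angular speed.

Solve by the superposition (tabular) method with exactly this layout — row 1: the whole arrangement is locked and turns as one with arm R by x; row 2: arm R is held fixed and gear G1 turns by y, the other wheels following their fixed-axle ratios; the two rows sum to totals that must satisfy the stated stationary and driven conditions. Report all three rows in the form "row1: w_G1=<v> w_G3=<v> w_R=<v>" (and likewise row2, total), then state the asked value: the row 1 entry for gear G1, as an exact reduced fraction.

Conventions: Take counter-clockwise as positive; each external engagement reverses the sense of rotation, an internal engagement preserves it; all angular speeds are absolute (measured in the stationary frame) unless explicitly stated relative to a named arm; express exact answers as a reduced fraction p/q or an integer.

topology: planetary set — G1 15T / G2 12T / G3 39T, arm = carrier (Willis)
row 1 — lock + rotate with arm: ω_sun = ω_ring = ω_arm = x
row 2 — arm fixed, fixed-axis ratios: sun y, ring −(15/39)·y, arm 0
boundary: total ω_ring = x − (15/39)·y = 0 and total ω_sun = x + y = 1  ⇒  y = 13/18, x = 5/18
row 2 ring = −(15/39)·13/18 = -5/18
totals (row 1 + row 2): sun 5/18 + 13/18 = 1, ring 5/18 + (-5/18) = 0, arm 5/18 + 0 = 5/18
asked cell (row1, sun) = 5/18

row1: w_G1=5/18 w_G3=5/18 w_R=5/18
row2: w_G1=13/18 w_G3=-5/18 w_R=0
total: w_G1=1 w_G3=0 w_R=5/18
asked value: 5/18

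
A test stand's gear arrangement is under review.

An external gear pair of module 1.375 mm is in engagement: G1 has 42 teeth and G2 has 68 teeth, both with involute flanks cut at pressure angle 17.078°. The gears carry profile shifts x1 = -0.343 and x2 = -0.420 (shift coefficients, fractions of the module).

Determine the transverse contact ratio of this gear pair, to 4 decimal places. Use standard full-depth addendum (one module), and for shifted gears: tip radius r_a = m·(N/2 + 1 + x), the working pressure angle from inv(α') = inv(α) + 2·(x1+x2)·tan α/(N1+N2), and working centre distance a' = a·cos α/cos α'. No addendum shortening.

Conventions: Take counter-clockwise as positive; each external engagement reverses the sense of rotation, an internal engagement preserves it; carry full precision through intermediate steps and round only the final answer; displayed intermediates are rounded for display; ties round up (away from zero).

2.3016

class = single-mesh tooth geometry [involute pair 42T × 68T, m = 1.375]
base radii: r_b1 = 27.601781, r_b2 = 44.688598
tip radii: r_a1 = 29.778375, r_a2 = 47.547500
inv(α') = inv(17.078°) + 2·(-0.343-0.420)·tan α/(42+68) = 0.00489060  ⇒  α' = 13.91531°
a' = a·cos α / cos α' = 75.6250·cos 17.078°/cos 13.91531° = 74.476085
action lengths: √(r_a1²−r_b1²) = 11.175566, √(r_a2²−r_b2²) = 16.238655
base pitch p_b = π·m·cos α = 4.129217
CR = (11.175566 + 16.238655 − 74.476085·sin 13.91531°)/4.129217 = 2.301565
contact ratio ≈ 2.3016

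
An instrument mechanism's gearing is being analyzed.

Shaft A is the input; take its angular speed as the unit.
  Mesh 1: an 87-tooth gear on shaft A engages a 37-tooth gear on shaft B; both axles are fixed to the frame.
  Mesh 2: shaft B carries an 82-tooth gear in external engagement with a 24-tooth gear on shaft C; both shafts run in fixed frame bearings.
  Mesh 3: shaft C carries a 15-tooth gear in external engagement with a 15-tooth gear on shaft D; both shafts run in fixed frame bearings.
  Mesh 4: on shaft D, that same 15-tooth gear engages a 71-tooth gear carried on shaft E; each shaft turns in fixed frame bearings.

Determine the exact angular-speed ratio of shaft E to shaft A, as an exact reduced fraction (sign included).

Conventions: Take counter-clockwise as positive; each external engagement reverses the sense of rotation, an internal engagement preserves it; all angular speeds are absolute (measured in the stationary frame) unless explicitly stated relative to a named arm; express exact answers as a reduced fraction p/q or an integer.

class = fixed-axis compound train [4 meshes; 4 ratios multiply, 4 sense flips]
mesh 1 [87T→37T]: running ratio 87/37, sense −
mesh 2 [82T→24T]: running ratio 1189/148, sense +
mesh 3 [15T→15T]: running ratio 1189/148, sense −
mesh 4 [15T→71T]: running ratio 17835/10508, sense +
ω_out/ω_in = 17835/10508

17835/10508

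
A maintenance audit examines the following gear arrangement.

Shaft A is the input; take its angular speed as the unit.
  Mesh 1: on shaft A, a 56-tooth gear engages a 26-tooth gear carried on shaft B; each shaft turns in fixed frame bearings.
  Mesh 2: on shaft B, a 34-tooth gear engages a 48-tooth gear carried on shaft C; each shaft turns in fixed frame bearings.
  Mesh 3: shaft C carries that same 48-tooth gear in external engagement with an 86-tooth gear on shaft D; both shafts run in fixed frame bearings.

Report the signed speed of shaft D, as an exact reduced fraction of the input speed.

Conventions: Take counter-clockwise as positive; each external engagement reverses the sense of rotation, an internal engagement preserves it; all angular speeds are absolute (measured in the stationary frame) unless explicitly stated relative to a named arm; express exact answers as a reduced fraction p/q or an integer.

3-mesh fixed-axis compound train (all bearings frame-fixed)
mesh 1 [56T→26T]: |ω|/ω_in = 1×56/26 = 28/13, sense flips to −
mesh 2 [34T→48T]: |ω|/ω_in = (28/13)×34/48 = 119/78, sense flips to +
mesh 3 [48T→86T]: |ω|/ω_in = (119/78)×48/86 = 476/559, sense flips to −
signed output speed (× input speed) = -476/559

-476/559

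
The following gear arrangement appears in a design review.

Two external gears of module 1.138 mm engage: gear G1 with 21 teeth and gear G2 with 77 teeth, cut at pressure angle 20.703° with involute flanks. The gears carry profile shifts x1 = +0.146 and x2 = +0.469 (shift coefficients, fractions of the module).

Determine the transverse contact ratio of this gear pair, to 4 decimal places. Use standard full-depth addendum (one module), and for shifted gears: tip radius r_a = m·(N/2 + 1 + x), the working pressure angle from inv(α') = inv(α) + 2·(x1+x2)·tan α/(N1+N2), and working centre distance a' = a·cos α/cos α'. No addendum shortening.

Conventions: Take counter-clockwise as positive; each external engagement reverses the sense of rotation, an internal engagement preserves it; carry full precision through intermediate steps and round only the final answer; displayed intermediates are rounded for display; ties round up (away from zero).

1.5868

recognized (one external pair, fixed centres): single-mesh tooth geometry, m = 1.138, N1 = 21, N2 = 77
base radii: r_b1 = 11.177400, r_b2 = 40.983798
tip radii: r_a1 = 13.253148, r_a2 = 45.484722
inv(α') = inv(20.703°) + 2·(+0.146+0.469)·tan α/(21+77) = 0.02133622  ⇒  α' = 22.44030°
a' = a·cos α / cos α' = 55.7620·cos 20.703°/cos 22.44030° = 56.434546
action lengths: √(r_a1²−r_b1²) = 7.121213, √(r_a2²−r_b2²) = 19.727854
base pitch p_b = π·m·cos α = 3.344270
CR = (7.121213 + 19.727854 − 56.434546·sin 22.44030°)/3.344270 = 1.586846
contact ratio ≈ 1.5868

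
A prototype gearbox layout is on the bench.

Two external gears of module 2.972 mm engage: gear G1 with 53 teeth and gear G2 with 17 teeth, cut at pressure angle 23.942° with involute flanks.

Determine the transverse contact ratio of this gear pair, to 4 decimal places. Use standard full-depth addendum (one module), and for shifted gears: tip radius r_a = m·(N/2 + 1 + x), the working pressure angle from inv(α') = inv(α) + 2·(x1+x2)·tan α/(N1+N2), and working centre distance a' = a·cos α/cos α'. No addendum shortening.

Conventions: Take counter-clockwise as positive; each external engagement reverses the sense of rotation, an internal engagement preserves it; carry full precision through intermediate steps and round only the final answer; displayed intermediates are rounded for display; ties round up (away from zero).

single-mesh involute tooth geometry (53T engaging 17T at module 2.972)
base radii: r_b1 = 71.981404, r_b2 = 23.088375
tip radii: r_a1 = 81.730000, r_a2 = 28.234000
no profile shift: α' = α, a' = a
action lengths: √(r_a1²−r_b1²) = 38.710082, √(r_a2²−r_b2²) = 16.250714
base pitch p_b = π·m·cos α = 8.533443
CR = (38.710082 + 16.250714 − 104.020000·sin 23.94200°)/8.533443 = 1.493918
contact ratio ≈ 1.4939

1.4939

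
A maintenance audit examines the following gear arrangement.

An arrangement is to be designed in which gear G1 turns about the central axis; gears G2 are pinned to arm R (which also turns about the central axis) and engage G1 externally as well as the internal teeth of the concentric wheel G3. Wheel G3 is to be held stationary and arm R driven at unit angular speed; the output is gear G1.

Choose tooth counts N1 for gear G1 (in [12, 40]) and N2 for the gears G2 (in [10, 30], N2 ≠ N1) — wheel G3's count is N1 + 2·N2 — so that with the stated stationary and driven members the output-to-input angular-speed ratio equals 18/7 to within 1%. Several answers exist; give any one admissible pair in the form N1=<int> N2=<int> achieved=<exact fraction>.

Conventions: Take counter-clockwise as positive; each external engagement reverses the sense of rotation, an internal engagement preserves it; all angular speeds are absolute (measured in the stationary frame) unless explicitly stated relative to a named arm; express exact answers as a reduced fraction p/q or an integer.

class = planetary set [ratio 18/7 wanted; Willis about the carrier]
Willis with ω_ring = 0: ω_sun/ω_arm = (N1+N3)/N1; set equal to 18/7  ⇒  N3/N1 = 18/7 − 1 = 11/7
N3 = N1 + 2·N2  ⇒  N2/N1 = (N3/N1 − 1)/2 = (11/7 − 1)/2 = 2/7
smallest multiple with N1 ≥ 12 and N2 ≥ 10: k = 5  ⇒  N1 = 5·7 = 35, N2 = 5·2 = 10 (N1 ≤ 40, N2 ≤ 30, N2 ≠ N1 ✓), N3 = 35 + 2·10 = 55
check: (N1+N3)/N1 with N1 = 35, N3 = 55 gives 18/7; |achieved − target| = 0 ≤ 9/350 ✓

N1=35 N2=10 achieved=18/7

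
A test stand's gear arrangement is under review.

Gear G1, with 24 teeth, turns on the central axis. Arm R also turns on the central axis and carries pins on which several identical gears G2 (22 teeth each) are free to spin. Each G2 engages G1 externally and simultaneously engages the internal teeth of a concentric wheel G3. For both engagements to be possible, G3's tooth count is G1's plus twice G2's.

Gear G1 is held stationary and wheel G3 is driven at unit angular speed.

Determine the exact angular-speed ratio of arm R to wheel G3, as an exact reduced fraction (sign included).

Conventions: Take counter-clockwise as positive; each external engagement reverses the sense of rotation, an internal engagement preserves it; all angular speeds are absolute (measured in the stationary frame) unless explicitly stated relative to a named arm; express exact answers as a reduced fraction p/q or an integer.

planetary set (24T centre, 22T on arm, 68T internal) — Willis relation
ring teeth: 24 + 2·22 = 68
24(ω_sun−ω_arm) = −68(ω_ring−ω_arm),  ω_sun = 0, ω_ring = 1
24(0−ω_arm) = −68(1−ω_arm)  ⇒  92·ω_arm = 68  ⇒  ω_arm = 17/23
ω_out/ω_in = 17/23

17/23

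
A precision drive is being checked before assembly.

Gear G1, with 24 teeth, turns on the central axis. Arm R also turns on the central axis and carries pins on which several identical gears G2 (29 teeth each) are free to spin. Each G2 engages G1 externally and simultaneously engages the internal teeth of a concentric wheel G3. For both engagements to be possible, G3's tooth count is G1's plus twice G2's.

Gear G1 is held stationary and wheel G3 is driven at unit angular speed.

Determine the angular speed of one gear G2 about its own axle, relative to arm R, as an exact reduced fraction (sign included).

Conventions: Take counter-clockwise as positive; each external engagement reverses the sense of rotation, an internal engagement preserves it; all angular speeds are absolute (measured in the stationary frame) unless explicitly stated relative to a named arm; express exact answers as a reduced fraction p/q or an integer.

topology: planetary set — G1 24T / G2 29T / G3 82T, arm = carrier (Willis)
ring teeth: 24 + 2·29 = 82
24(ω_sun−ω_arm) = −82(ω_ring−ω_arm),  ω_sun = 0, ω_ring = 1
24(0−ω_arm) = −82(1−ω_arm)  ⇒  106·ω_arm = 82  ⇒  ω_arm = 41/53
sun–planet mesh: 24·(0−41/53) = −29·(ω_p−ω_arm)  ⇒  ω_p−ω_arm = 984/1537
exact speed ratio = 984/1537

984/1537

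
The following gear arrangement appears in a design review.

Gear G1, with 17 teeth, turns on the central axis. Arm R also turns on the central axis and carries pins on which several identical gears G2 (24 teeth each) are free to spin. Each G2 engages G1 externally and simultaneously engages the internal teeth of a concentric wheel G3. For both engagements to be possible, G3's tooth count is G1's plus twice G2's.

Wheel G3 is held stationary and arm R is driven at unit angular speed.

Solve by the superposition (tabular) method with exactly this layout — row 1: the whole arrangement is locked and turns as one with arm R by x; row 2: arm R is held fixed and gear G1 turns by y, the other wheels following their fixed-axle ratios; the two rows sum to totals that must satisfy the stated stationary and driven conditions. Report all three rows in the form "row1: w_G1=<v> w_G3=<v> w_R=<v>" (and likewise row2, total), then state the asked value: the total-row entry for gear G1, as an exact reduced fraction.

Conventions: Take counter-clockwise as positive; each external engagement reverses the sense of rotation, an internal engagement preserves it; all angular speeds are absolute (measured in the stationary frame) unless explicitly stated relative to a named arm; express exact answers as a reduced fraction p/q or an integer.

recognized (axles ride arm R): planetary set, 17/24/65 teeth
row 1 (train locked, turned with arm): all members turn x
superposition row 2 [arm held]: sun y, ring −(17/65)·y, arm 0
boundary: total ω_ring = x − (17/65)·y = 0 and total ω_arm = x = 1  ⇒  y = 65/17, x = 1
row 2 ring = −(17/65)·65/17 = -1
totals (row 1 + row 2): sun 1 + 65/17 = 82/17, ring 1 + (-1) = 0, arm 1 + 0 = 1
asked cell (total, sun) = 82/17

row1: w_G1=1 w_G3=1 w_R=1
row2: w_G1=65/17 w_G3=-1 w_R=0
total: w_G1=82/17 w_G3=0 w_R=1
asked value: 82/17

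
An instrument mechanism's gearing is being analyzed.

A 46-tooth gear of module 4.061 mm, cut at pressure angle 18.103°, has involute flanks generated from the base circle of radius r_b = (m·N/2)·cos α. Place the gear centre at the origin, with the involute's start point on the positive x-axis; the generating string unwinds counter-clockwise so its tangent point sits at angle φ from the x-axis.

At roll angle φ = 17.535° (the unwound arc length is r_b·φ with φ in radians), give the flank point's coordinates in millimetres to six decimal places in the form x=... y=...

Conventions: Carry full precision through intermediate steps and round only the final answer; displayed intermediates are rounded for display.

x=92.840313 y=0.840364

topology: single-mesh involute geometry — m = 4.061, N = 46
pitch radius r_p = m·N/2 = 4.061·46/2 = 93.403000
base radius r_b = r_p·cos α = 93.403000·cos 18.103° = 88.779501
roll angle φ = 17.535° = 0.30604348 rad
x = r_b·(cos φ + φ·sin φ) = 92.840313
y = r_b·(sin φ − φ·cos φ) = 0.840364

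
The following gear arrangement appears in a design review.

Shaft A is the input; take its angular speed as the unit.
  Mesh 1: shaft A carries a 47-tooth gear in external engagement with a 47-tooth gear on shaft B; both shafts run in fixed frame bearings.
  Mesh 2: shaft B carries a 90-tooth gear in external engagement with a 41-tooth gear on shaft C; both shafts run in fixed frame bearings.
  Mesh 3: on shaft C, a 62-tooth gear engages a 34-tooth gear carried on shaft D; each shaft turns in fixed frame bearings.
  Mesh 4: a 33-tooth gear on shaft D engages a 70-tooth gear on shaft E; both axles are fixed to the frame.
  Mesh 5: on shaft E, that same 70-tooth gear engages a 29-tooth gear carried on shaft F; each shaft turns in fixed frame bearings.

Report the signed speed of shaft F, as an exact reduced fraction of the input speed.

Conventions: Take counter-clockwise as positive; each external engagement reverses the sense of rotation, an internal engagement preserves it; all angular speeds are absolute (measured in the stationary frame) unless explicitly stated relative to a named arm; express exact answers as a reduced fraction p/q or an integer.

-92070/20213

5-mesh fixed-axis compound train (all bearings frame-fixed)
mesh 1 [47T→47T]: |ω|/ω_in = 1×47/47 = 1, sense flips to −
mesh 2 [90T→41T]: |ω|/ω_in = 1×90/41 = 90/41, sense flips to +
mesh 3 [62T→34T]: |ω|/ω_in = (90/41)×62/34 = 2790/697, sense flips to −
mesh 4 [33T→70T]: |ω|/ω_in = (2790/697)×33/70 = 9207/4879, sense flips to +
mesh 5 [70T→29T]: |ω|/ω_in = (9207/4879)×70/29 = 92070/20213, sense flips to −
signed output speed (× input speed) = -92070/20213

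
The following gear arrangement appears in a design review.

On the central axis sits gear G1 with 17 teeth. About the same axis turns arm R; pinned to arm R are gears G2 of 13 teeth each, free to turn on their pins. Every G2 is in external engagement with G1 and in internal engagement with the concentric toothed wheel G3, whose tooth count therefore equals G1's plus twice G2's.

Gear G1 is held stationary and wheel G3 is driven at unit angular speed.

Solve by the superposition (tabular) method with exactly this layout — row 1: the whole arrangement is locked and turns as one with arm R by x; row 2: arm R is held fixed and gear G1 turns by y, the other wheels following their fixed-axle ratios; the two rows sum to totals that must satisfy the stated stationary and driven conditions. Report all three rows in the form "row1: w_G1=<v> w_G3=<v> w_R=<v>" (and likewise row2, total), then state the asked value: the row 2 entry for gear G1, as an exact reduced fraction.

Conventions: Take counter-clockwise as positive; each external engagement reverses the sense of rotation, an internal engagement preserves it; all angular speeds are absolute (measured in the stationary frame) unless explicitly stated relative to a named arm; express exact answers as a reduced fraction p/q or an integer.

row1: w_G1=43/60 w_G3=43/60 w_R=43/60
row2: w_G1=-43/60 w_G3=17/60 w_R=0
total: w_G1=0 w_G3=1 w_R=43/60
asked value: -43/60

recognized (axles ride arm R): planetary set, 17/13/43 teeth
row 1 — lock + rotate with arm: ω_sun = ω_ring = ω_arm = x
row 2: sun turns y, ring = −(17/43)·y, arm 0
boundary: total ω_sun = x + y = 0 and total ω_ring = x − (17/43)·y = 1  ⇒  y = -43/60, x = 43/60
row 2 ring = −(17/43)·(-43/60) = 17/60
totals (row 1 + row 2): sun 43/60 + (-43/60) = 0, ring 43/60 + 17/60 = 1, arm 43/60 + 0 = 43/60
asked cell (row2, sun) = -43/60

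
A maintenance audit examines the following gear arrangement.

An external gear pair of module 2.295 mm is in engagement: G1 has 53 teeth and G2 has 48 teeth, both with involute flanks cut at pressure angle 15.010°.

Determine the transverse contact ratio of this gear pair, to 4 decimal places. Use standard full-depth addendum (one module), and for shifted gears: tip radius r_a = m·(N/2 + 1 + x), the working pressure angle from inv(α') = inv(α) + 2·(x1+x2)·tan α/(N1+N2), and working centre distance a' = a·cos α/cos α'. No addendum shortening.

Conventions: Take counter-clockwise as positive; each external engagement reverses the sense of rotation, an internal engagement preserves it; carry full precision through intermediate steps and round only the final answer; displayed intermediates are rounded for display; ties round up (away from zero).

2.0885

topology: single-mesh involute geometry — m = 2.295, 53T/48T pair
base radii: r_b1 = 58.742446, r_b2 = 53.200706
tip radii: r_a1 = 63.112500, r_a2 = 57.375000
no profile shift: α' = α, a' = a
action lengths: √(r_a1²−r_b1²) = 23.076237, √(r_a2²−r_b2²) = 21.484309
base pitch p_b = π·m·cos α = 6.963956
CR = (23.076237 + 21.484309 − 115.897500·sin 15.01000°)/6.963956 = 2.088544
contact ratio ≈ 2.0885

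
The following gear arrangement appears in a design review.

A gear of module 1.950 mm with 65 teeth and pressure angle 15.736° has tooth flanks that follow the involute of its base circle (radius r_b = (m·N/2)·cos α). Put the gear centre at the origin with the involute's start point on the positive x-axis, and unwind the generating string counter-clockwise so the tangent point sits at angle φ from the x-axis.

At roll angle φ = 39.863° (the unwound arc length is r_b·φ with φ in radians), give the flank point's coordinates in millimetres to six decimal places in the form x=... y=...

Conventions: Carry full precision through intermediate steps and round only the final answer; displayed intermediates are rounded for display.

recognized (one wheel, involute flank): single-mesh tooth geometry, m = 1.950, N = 65
pitch radius r_p = m·N/2 = 1.950·65/2 = 63.375000
base radius r_b = r_p·cos α = 63.375000·cos 15.736° = 60.999802
roll angle φ = 39.863° = 0.69574060 rad
x = r_b·(cos φ + φ·sin φ) = 74.024297
y = r_b·(sin φ − φ·cos φ) = 6.521980

x=74.024297 y=6.521980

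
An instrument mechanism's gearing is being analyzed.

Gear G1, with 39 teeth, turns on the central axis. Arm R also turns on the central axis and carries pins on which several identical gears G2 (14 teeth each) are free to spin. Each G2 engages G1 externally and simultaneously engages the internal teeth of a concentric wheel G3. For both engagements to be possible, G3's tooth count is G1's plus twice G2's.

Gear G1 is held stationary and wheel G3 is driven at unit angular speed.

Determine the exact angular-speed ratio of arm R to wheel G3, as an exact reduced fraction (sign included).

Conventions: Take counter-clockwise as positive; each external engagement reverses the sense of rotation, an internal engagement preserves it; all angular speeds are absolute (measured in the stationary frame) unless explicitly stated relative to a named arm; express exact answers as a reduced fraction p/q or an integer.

recognized (axles ride arm R): planetary set, 39/14/67 teeth
ring teeth: 39 + 2·14 = 67
39(ω_sun−ω_arm) = −67(ω_ring−ω_arm),  ω_sun = 0, ω_ring = 1
39(0−ω_arm) = −67(1−ω_arm)  ⇒  106·ω_arm = 67  ⇒  ω_arm = 67/106
ω_out/ω_in = 67/106

67/106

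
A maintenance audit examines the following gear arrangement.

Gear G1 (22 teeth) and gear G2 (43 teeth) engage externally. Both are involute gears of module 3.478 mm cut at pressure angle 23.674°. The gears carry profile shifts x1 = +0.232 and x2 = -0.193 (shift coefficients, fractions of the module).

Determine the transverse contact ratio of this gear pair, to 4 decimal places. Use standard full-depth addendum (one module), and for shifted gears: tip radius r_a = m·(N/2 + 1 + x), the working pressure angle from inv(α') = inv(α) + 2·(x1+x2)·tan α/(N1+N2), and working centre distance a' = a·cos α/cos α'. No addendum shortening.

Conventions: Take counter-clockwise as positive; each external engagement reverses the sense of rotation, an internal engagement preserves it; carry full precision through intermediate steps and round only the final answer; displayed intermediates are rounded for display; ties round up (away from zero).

1.4853

topology: single-mesh involute geometry — m = 3.478, 22T/43T pair
base radii: r_b1 = 35.038394, r_b2 = 68.484134
tip radii: r_a1 = 42.542896, r_a2 = 77.583746
inv(α') = inv(23.674°) + 2·(+0.232-0.193)·tan α/(22+43) = 0.02576506  ⇒  α' = 23.82967°
a' = a·cos α / cos α' = 113.0350·cos 23.674°/cos 23.82967° = 113.170223
action lengths: √(r_a1²−r_b1²) = 24.129006, √(r_a2²−r_b2²) = 36.457661
base pitch p_b = π·m·cos α = 10.006942
CR = (24.129006 + 36.457661 − 113.170223·sin 23.82967°)/10.006942 = 1.485344
contact ratio ≈ 1.4853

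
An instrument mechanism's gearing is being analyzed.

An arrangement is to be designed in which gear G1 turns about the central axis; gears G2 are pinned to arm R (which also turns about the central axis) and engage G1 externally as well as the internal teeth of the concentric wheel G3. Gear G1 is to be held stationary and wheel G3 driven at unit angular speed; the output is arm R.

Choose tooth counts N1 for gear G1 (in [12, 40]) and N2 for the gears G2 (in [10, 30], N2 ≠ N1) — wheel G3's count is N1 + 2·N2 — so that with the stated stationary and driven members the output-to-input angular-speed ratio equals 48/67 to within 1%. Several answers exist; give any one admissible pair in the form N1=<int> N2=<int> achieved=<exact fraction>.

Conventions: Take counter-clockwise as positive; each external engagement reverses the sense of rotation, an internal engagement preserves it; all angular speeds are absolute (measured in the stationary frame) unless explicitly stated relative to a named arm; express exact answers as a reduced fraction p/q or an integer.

N1=38 N2=29 achieved=48/67

design class (target 48/67): planetary set
Willis with ω_sun = 0: ω_arm/ω_ring = N3/(N1+N3); set equal to 48/67  ⇒  N3/N1 = (48/67)/(1 − 48/67) = 48/19
N3 = N1 + 2·N2  ⇒  N2/N1 = (N3/N1 − 1)/2 = (48/19 − 1)/2 = 29/38
smallest multiple with N1 ≥ 12 and N2 ≥ 10: k = 1  ⇒  N1 = 1·38 = 38, N2 = 1·29 = 29 (N1 ≤ 40, N2 ≤ 30, N2 ≠ N1 ✓), N3 = 38 + 2·29 = 96
check: N3/(N1+N3) with N1 = 38, N3 = 96 gives 48/67; |achieved − target| = 0 ≤ 12/1675 ✓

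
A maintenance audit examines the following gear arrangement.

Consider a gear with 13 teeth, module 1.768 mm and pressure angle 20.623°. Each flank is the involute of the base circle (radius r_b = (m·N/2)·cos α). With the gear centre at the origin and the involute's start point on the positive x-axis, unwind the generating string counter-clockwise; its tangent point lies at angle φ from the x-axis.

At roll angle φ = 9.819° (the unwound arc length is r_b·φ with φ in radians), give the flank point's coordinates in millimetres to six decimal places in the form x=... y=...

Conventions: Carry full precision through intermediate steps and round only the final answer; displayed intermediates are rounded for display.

recognized (one wheel, involute flank): single-mesh tooth geometry, m = 1.768, N = 13
pitch radius r_p = m·N/2 = 1.768·13/2 = 11.492000
base radius r_b = r_p·cos α = 11.492000·cos 20.623° = 10.755572
roll angle φ = 9.819° = 0.17137388 rad
x = r_b·(cos φ + φ·sin φ) = 10.912355
y = r_b·(sin φ − φ·cos φ) = 0.017992

x=10.912355 y=0.017992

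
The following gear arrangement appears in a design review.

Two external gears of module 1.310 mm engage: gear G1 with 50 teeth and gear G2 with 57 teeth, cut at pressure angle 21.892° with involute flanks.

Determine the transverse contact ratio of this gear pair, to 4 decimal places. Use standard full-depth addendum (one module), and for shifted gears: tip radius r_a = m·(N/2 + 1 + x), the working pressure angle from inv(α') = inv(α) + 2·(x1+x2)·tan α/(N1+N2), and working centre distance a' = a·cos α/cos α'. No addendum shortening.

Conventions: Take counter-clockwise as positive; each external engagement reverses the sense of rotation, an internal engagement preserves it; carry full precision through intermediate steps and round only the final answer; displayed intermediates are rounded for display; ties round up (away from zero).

1.6701

single-mesh involute tooth geometry (50T engaging 57T at module 1.310)
base radii: r_b1 = 30.388343, r_b2 = 34.642711
tip radii: r_a1 = 34.060000, r_a2 = 38.645000
no profile shift: α' = α, a' = a
action lengths: √(r_a1²−r_b1²) = 15.382855, √(r_a2²−r_b2²) = 17.126548
base pitch p_b = π·m·cos α = 3.818712
CR = (15.382855 + 17.126548 − 70.085000·sin 21.89200°)/3.818712 = 1.670101
contact ratio ≈ 1.6701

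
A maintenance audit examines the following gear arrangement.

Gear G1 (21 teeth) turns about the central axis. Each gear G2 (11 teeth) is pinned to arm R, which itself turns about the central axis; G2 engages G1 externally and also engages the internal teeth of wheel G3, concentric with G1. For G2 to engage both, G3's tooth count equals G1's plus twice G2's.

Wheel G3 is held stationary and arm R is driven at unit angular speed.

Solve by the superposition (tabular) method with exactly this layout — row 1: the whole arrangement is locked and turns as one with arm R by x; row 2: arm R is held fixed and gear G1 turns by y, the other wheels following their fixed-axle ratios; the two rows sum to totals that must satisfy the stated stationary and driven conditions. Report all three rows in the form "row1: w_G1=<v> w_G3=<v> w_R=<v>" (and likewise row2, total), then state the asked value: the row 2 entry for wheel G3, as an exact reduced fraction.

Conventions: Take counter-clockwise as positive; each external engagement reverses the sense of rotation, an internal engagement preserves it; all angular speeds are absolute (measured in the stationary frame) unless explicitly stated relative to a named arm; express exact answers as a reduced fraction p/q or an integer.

class = planetary set [G3 = 21+2·11 = 43; Willis about the carrier]
row 1 — lock + rotate with arm: ω_sun = ω_ring = ω_arm = x
superposition row 2 [arm held]: sun y, ring −(21/43)·y, arm 0
boundary: total ω_ring = x − (21/43)·y = 0 and total ω_arm = x = 1  ⇒  y = 43/21, x = 1
row 2 ring = −(21/43)·43/21 = -1
totals (row 1 + row 2): sun 1 + 43/21 = 64/21, ring 1 + (-1) = 0, arm 1 + 0 = 1
asked cell (row2, ring) = -1

row1: w_G1=1 w_G3=1 w_R=1
row2: w_G1=43/21 w_G3=-1 w_R=0
total: w_G1=64/21 w_G3=0 w_R=1
asked value: -1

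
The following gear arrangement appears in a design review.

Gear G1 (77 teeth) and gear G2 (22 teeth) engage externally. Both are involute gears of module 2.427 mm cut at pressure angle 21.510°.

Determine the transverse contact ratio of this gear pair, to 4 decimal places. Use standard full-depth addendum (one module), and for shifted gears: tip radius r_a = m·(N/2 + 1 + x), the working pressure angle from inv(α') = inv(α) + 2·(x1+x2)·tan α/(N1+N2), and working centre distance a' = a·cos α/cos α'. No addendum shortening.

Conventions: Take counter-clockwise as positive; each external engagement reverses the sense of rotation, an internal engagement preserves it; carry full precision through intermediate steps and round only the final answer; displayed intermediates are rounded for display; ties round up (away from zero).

class = single-mesh tooth geometry [involute pair 77T × 22T, m = 2.427]
base radii: r_b1 = 86.931774, r_b2 = 24.837650
tip radii: r_a1 = 95.866500, r_a2 = 29.124000
no profile shift: α' = α, a' = a
action lengths: √(r_a1²−r_b1²) = 40.413519, √(r_a2²−r_b2²) = 15.208502
base pitch p_b = π·m·cos α = 7.093616
CR = (40.413519 + 15.208502 − 120.136500·sin 21.51000°)/7.093616 = 1.631374
contact ratio ≈ 1.6314

1.6314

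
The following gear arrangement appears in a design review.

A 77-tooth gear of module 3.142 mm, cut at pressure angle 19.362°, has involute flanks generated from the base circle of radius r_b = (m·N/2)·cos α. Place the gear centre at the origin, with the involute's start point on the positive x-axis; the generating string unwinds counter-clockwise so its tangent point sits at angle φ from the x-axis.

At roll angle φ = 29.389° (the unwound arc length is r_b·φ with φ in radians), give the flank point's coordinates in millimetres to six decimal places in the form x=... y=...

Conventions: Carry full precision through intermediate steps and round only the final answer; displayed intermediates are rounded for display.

x=128.165592 y=5.000093

topology: single-mesh involute geometry — m = 3.142, N = 77
pitch radius r_p = m·N/2 = 3.142·77/2 = 120.967000
base radius r_b = r_p·cos α = 120.967000·cos 19.362° = 114.125439
roll angle φ = 29.389° = 0.51293481 rad
x = r_b·(cos φ + φ·sin φ) = 128.165592
y = r_b·(sin φ − φ·cos φ) = 5.000093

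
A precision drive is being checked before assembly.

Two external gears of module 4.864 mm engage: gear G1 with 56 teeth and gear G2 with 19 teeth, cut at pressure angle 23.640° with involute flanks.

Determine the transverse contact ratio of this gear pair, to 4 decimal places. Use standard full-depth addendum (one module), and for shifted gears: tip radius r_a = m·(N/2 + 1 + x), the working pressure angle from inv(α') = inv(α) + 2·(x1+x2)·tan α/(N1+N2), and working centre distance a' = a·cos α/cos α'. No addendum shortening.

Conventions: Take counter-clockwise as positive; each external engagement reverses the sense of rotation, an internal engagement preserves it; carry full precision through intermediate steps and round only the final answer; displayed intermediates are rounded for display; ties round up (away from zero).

1.5176

topology: single-mesh involute geometry — m = 4.864, 56T/19T pair
base radii: r_b1 = 124.763177, r_b2 = 42.330364
tip radii: r_a1 = 141.056000, r_a2 = 51.072000
no profile shift: α' = α, a' = a
action lengths: √(r_a1²−r_b1²) = 65.809914, √(r_a2²−r_b2²) = 28.574280
base pitch p_b = π·m·cos α = 13.998396
CR = (65.809914 + 28.574280 − 182.400000·sin 23.64000°)/13.998396 = 1.517592
contact ratio ≈ 1.5176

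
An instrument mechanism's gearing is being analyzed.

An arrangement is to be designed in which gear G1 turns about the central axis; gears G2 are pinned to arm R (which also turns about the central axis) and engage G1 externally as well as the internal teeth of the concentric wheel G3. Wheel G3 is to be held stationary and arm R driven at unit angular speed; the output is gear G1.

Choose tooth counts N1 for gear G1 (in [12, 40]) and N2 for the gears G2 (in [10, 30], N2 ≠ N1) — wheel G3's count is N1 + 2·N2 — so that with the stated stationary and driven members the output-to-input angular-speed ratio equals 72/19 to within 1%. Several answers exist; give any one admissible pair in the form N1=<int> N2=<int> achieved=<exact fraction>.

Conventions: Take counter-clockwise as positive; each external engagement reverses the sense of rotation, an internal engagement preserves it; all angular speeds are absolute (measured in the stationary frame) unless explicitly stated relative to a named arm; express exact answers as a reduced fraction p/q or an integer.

N1=19 N2=17 achieved=72/19

planetary set to be sized for 72/19 (Willis relation)
Willis with ω_ring = 0: ω_sun/ω_arm = (N1+N3)/N1; set equal to 72/19  ⇒  N3/N1 = 72/19 − 1 = 53/19
N3 = N1 + 2·N2  ⇒  N2/N1 = (N3/N1 − 1)/2 = (53/19 − 1)/2 = 17/19
smallest multiple with N1 ≥ 12 and N2 ≥ 10: k = 1  ⇒  N1 = 1·19 = 19, N2 = 1·17 = 17 (N1 ≤ 40, N2 ≤ 30, N2 ≠ N1 ✓), N3 = 19 + 2·17 = 53
check: (N1+N3)/N1 with N1 = 19, N3 = 53 gives 72/19; |achieved − target| = 0 ≤ 18/475 ✓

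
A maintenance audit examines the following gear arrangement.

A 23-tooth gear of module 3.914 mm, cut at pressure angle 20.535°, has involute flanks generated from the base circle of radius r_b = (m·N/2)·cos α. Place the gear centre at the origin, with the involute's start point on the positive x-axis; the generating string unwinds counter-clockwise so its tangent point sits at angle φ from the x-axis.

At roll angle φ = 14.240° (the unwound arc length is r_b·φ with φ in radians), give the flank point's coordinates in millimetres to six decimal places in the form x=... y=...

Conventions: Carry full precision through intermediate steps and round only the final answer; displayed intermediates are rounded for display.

x=43.432703 y=0.214369

recognized (one wheel, involute flank): single-mesh tooth geometry, m = 3.914, N = 23
pitch radius r_p = m·N/2 = 3.914·23/2 = 45.011000
base radius r_b = r_p·cos α = 45.011000·cos 20.535° = 42.150915
roll angle φ = 14.240° = 0.24853489 rad
x = r_b·(cos φ + φ·sin φ) = 43.432703
y = r_b·(sin φ − φ·cos φ) = 0.214369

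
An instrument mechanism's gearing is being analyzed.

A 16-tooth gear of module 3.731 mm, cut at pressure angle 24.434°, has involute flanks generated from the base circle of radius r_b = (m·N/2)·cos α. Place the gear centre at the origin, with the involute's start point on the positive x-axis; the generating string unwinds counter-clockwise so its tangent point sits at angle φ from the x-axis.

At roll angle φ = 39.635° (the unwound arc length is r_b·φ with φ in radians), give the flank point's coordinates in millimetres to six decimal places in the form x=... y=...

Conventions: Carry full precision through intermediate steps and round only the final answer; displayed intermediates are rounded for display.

x=32.919358 y=2.857503

recognized (one wheel, involute flank): single-mesh tooth geometry, m = 3.731, N = 16
pitch radius r_p = m·N/2 = 3.731·16/2 = 29.848000
base radius r_b = r_p·cos α = 29.848000·cos 24.434° = 27.174764
roll angle φ = 39.635° = 0.69176125 rad
x = r_b·(cos φ + φ·sin φ) = 32.919358
y = r_b·(sin φ − φ·cos φ) = 2.857503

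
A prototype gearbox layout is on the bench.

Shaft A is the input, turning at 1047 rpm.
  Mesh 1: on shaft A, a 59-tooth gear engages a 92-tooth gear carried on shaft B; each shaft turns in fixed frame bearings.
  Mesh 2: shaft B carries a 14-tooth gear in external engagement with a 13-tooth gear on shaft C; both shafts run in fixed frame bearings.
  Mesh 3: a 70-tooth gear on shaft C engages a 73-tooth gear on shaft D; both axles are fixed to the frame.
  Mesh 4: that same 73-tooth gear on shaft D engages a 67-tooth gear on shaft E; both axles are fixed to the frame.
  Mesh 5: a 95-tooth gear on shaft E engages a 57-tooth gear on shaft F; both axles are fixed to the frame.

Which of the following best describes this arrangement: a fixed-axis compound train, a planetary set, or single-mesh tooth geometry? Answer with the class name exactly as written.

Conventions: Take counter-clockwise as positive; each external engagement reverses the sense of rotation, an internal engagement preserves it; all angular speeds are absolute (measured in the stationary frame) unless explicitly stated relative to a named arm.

class = fixed-axis compound train [5 meshes; 5 ratios multiply, 5 sense flips]
classification: fixed-axis compound train

fixed-axis compound train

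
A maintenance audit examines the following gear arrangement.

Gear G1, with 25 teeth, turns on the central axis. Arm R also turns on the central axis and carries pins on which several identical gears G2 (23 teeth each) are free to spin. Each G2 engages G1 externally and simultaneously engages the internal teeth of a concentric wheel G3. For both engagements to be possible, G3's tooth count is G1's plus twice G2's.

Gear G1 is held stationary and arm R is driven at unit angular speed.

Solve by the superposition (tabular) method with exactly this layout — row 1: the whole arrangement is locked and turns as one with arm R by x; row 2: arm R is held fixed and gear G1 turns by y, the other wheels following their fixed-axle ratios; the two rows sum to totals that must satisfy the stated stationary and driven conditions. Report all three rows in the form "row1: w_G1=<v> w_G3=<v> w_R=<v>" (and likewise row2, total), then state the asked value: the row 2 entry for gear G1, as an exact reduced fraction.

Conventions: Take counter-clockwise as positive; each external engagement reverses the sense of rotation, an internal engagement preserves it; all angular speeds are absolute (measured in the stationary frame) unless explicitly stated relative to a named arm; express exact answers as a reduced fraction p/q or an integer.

row1: w_G1=1 w_G3=1 w_R=1
row2: w_G1=-1 w_G3=25/71 w_R=0
total: w_G1=0 w_G3=96/71 w_R=1
asked value: -1

class = planetary set [G3 = 25+2·23 = 71; Willis about the carrier]
row 1 (train locked, turned with arm): all members turn x
row 2: sun turns y, ring = −(25/71)·y, arm 0
boundary: total ω_sun = x + y = 0 and total ω_arm = x = 1  ⇒  y = -1, x = 1
row 2 ring = −(25/71)·(-1) = 25/71
totals (row 1 + row 2): sun 1 + (-1) = 0, ring 1 + 25/71 = 96/71, arm 1 + 0 = 1
asked cell (row2, sun) = -1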